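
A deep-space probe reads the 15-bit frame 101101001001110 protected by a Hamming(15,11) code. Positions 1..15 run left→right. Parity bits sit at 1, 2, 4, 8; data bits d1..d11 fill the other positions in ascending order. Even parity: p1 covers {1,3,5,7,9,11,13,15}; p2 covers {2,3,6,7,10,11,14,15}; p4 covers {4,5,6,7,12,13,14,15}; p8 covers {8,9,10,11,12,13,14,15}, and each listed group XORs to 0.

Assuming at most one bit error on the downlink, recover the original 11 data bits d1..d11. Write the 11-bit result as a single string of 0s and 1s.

s1 (pos 1,3,5,7,9,11,13,15): 1⊕1⊕0⊕0⊕1⊕0⊕1⊕0 = 0
s2 (pos 2,3,6,7,10,11,14,15): 0⊕1⊕1⊕0⊕0⊕0⊕1⊕0 = 1
s4 (pos 4,5,6,7,12,13,14,15): 1⊕0⊕1⊕0⊕1⊕1⊕1⊕0 = 1
s8 (pos 8,9,10,11,12,13,14,15): 0⊕1⊕0⊕0⊕1⊕1⊕1⊕0 = 0
Syndrome s8…s1 = 0110 → error at position 6.
Flip position 6: 101101001001110 → 101100001001110
Read data bits from positions 3,5,6,7,9,10,11,12,13,14,15: 10001001110

10001001110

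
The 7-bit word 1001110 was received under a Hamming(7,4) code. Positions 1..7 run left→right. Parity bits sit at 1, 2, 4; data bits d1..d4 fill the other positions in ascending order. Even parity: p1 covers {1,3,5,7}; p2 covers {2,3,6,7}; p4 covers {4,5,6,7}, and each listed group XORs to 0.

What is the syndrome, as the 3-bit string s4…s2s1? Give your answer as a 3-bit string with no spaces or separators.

s1 (pos 1,3,5,7): 1⊕0⊕1⊕0 = 0
s2 (pos 2,3,6,7): 0⊕0⊕1⊕0 = 1
s4 (pos 4,5,6,7): 1⊕1⊕1⊕0 = 1
Syndrome s4…s1 = 110 → error at position 6.

110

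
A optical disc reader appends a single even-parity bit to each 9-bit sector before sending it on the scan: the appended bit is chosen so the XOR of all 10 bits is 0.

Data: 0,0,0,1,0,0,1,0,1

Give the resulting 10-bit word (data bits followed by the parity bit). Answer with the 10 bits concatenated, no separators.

0001001011

XOR of the 9 data bits: 0⊕0⊕0⊕1⊕0⊕0⊕1⊕0⊕1 = 1
Parity bit = 1 (so all 10 bits XOR to 0).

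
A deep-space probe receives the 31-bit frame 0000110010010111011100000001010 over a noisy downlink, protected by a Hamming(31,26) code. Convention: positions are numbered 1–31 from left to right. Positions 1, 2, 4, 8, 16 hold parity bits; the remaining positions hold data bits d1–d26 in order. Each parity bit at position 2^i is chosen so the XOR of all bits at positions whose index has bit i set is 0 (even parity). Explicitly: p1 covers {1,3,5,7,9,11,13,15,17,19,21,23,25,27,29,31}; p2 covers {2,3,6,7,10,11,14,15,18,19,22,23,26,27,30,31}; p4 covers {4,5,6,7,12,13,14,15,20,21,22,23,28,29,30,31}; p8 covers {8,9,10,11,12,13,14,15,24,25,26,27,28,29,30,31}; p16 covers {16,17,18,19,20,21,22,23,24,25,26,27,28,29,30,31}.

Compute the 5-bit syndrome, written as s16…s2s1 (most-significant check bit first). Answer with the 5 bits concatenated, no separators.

00000

s1 (pos 1,3,5,7,9,11,13,15,17,19,21,23,25,27,29,31): 0⊕0⊕1⊕0⊕1⊕0⊕0⊕1⊕0⊕1⊕0⊕0⊕0⊕0⊕0⊕0 = 0
s2 (pos 2,3,6,7,10,11,14,15,18,19,22,23,26,27,30,31): 0⊕0⊕1⊕0⊕0⊕0⊕1⊕1⊕1⊕1⊕0⊕0⊕0⊕0⊕1⊕0 = 0
s4 (pos 4,5,6,7,12,13,14,15,20,21,22,23,28,29,30,31): 0⊕1⊕1⊕0⊕1⊕0⊕1⊕1⊕1⊕0⊕0⊕0⊕1⊕0⊕1⊕0 = 0
s8 (pos 8,9,10,11,12,13,14,15,24,25,26,27,28,29,30,31): 0⊕1⊕0⊕0⊕1⊕0⊕1⊕1⊕0⊕0⊕0⊕0⊕1⊕0⊕1⊕0 = 0
s16 (pos 16,17,18,19,20,21,22,23,24,25,26,27,28,29,30,31): 1⊕0⊕1⊕1⊕1⊕0⊕0⊕0⊕0⊕0⊕0⊕0⊕1⊕0⊕1⊕0 = 0
Syndrome s16…s1 = 00000 → no error.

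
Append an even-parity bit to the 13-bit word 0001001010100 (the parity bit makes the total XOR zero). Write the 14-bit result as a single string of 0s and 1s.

00010010101000

XOR of the 13 data bits: 0⊕0⊕0⊕1⊕0⊕0⊕1⊕0⊕1⊕0⊕1⊕0⊕0 = 0
Parity bit = 0 (so all 14 bits XOR to 0).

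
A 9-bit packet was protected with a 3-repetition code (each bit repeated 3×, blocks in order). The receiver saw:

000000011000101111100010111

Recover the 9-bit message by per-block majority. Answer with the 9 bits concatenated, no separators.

Block 1 (000): 0 ones → 0
Block 2 (000): 0 ones → 0
Block 3 (011): 2 ones → 1
Block 4 (000): 0 ones → 0
Block 5 (101): 2 ones → 1
Block 6 (111): 3 ones → 1
Block 7 (100): 1 one → 0
Block 8 (010): 1 one → 0
Block 9 (111): 3 ones → 1

001011001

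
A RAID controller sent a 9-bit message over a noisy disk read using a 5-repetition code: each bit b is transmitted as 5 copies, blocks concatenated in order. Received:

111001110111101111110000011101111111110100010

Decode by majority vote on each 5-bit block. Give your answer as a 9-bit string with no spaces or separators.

111101110

Block 1 (11100): 3 ones → 1
Block 2 (11101): 4 ones → 1
Block 3 (11101): 4 ones → 1
Block 4 (11111): 5 ones → 1
Block 5 (00000): 0 ones → 0
Block 6 (11101): 4 ones → 1
Block 7 (11111): 5 ones → 1
Block 8 (11101): 4 ones → 1
Block 9 (00010): 1 one → 0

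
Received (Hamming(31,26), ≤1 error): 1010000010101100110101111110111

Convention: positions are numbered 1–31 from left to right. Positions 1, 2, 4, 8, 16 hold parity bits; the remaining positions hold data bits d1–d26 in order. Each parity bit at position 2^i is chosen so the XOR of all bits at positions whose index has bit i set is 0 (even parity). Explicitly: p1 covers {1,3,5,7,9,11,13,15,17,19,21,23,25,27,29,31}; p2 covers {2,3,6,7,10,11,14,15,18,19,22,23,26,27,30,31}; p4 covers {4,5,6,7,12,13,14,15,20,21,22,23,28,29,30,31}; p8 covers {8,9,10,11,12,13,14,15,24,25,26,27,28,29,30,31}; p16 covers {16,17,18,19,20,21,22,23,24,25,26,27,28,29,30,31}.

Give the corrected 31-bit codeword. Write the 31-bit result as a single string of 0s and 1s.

s1 (pos 1,3,5,7,9,11,13,15,17,19,21,23,25,27,29,31): 1⊕1⊕0⊕0⊕1⊕1⊕1⊕0⊕1⊕0⊕0⊕1⊕1⊕1⊕1⊕1 = 1
s2 (pos 2,3,6,7,10,11,14,15,18,19,22,23,26,27,30,31): 0⊕1⊕0⊕0⊕0⊕1⊕1⊕0⊕1⊕0⊕1⊕1⊕1⊕1⊕1⊕1 = 0
s4 (pos 4,5,6,7,12,13,14,15,20,21,22,23,28,29,30,31): 0⊕0⊕0⊕0⊕0⊕1⊕1⊕0⊕1⊕0⊕1⊕1⊕0⊕1⊕1⊕1 = 0
s8 (pos 8,9,10,11,12,13,14,15,24,25,26,27,28,29,30,31): 0⊕1⊕0⊕1⊕0⊕1⊕1⊕0⊕1⊕1⊕1⊕1⊕0⊕1⊕1⊕1 = 1
s16 (pos 16,17,18,19,20,21,22,23,24,25,26,27,28,29,30,31): 0⊕1⊕1⊕0⊕1⊕0⊕1⊕1⊕1⊕1⊕1⊕1⊕0⊕1⊕1⊕1 = 0
Syndrome s16…s1 = 01001 → error at position 9.
Flip position 9: 1010000010101100110101111110111 → 1010000000101100110101111110111

1010000000101100110101111110111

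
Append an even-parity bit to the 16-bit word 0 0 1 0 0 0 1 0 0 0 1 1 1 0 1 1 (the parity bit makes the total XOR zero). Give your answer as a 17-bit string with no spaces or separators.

00100010001110111

XOR of the 16 data bits: 0⊕0⊕1⊕0⊕0⊕0⊕1⊕0⊕0⊕0⊕1⊕1⊕1⊕0⊕1⊕1 = 1
Parity bit = 1 (so all 17 bits XOR to 0).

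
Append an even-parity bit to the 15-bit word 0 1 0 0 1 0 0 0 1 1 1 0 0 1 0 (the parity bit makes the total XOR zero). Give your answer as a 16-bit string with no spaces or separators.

0100100011100100

XOR of the 15 data bits: 0⊕1⊕0⊕0⊕1⊕0⊕0⊕0⊕1⊕1⊕1⊕0⊕0⊕1⊕0 = 0
Parity bit = 0 (so all 16 bits XOR to 0).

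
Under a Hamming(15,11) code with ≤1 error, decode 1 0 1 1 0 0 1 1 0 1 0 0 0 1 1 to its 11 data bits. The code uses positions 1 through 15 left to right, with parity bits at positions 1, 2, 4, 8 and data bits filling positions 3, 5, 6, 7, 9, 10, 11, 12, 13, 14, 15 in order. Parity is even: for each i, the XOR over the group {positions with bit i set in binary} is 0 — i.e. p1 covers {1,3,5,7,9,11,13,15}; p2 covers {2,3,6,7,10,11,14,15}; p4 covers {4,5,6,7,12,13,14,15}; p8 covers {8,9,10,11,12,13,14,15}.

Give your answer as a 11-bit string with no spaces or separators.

10010100011

s1 (pos 1,3,5,7,9,11,13,15): 1⊕1⊕0⊕1⊕0⊕0⊕0⊕1 = 0
s2 (pos 2,3,6,7,10,11,14,15): 0⊕1⊕0⊕1⊕1⊕0⊕1⊕1 = 1
s4 (pos 4,5,6,7,12,13,14,15): 1⊕0⊕0⊕1⊕0⊕0⊕1⊕1 = 0
s8 (pos 8,9,10,11,12,13,14,15): 1⊕0⊕1⊕0⊕0⊕0⊕1⊕1 = 0
Syndrome s8…s1 = 0010 → error at position 2.
Flip position 2: 101100110100011 → 111100110100011
Read data bits from positions 3,5,6,7,9,10,11,12,13,14,15: 10010100011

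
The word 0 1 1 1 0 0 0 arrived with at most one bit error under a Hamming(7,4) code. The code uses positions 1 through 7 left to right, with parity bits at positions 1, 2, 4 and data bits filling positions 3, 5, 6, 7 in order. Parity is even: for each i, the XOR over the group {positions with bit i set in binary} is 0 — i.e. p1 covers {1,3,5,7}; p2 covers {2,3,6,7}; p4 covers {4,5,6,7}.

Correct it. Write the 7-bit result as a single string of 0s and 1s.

0111100

s1 (pos 1,3,5,7): 0⊕1⊕0⊕0 = 1
s2 (pos 2,3,6,7): 1⊕1⊕0⊕0 = 0
s4 (pos 4,5,6,7): 1⊕0⊕0⊕0 = 1
Syndrome s4…s1 = 101 → error at position 5.
Flip position 5: 0111000 → 0111100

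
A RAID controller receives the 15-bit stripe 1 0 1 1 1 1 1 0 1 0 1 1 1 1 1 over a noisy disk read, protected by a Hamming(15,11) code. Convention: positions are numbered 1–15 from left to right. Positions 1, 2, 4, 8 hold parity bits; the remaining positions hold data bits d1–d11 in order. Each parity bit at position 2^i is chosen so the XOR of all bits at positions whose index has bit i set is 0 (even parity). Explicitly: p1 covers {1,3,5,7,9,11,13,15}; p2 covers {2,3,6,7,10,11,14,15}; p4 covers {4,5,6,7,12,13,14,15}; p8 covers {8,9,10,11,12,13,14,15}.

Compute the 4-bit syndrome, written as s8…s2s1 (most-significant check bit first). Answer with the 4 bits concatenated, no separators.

0000

s1 (pos 1,3,5,7,9,11,13,15): 1⊕1⊕1⊕1⊕1⊕1⊕1⊕1 = 0
s2 (pos 2,3,6,7,10,11,14,15): 0⊕1⊕1⊕1⊕0⊕1⊕1⊕1 = 0
s4 (pos 4,5,6,7,12,13,14,15): 1⊕1⊕1⊕1⊕1⊕1⊕1⊕1 = 0
s8 (pos 8,9,10,11,12,13,14,15): 0⊕1⊕0⊕1⊕1⊕1⊕1⊕1 = 0
Syndrome s8…s1 = 0000 → no error.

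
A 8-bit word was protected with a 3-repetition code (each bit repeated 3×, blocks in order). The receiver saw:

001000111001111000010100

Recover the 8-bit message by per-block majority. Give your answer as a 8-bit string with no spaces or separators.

Block 1 (001): 1 one → 0
Block 2 (000): 0 ones → 0
Block 3 (111): 3 ones → 1
Block 4 (001): 1 one → 0
Block 5 (111): 3 ones → 1
Block 6 (000): 0 ones → 0
Block 7 (010): 1 one → 0
Block 8 (100): 1 one → 0

00101000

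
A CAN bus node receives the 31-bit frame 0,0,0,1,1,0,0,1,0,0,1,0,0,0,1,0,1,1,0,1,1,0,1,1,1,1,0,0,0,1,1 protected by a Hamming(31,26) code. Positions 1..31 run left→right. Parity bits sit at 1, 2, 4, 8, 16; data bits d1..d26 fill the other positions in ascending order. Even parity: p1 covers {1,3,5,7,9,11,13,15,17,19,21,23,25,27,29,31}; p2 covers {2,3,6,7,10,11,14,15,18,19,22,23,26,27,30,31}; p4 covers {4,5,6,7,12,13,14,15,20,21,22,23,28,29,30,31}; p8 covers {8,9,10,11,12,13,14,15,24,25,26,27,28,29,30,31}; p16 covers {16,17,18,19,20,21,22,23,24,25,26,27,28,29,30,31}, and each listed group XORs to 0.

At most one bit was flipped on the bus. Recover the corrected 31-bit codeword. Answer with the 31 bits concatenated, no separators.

0101100100100010110110111100011

s1 (pos 1,3,5,7,9,11,13,15,17,19,21,23,25,27,29,31): 0⊕0⊕1⊕0⊕0⊕1⊕0⊕1⊕1⊕0⊕1⊕1⊕1⊕0⊕0⊕1 = 0
s2 (pos 2,3,6,7,10,11,14,15,18,19,22,23,26,27,30,31): 0⊕0⊕0⊕0⊕0⊕1⊕0⊕1⊕1⊕0⊕0⊕1⊕1⊕0⊕1⊕1 = 1
s4 (pos 4,5,6,7,12,13,14,15,20,21,22,23,28,29,30,31): 1⊕1⊕0⊕0⊕0⊕0⊕0⊕1⊕1⊕1⊕0⊕1⊕0⊕0⊕1⊕1 = 0
s8 (pos 8,9,10,11,12,13,14,15,24,25,26,27,28,29,30,31): 1⊕0⊕0⊕1⊕0⊕0⊕0⊕1⊕1⊕1⊕1⊕0⊕0⊕0⊕1⊕1 = 0
s16 (pos 16,17,18,19,20,21,22,23,24,25,26,27,28,29,30,31): 0⊕1⊕1⊕0⊕1⊕1⊕0⊕1⊕1⊕1⊕1⊕0⊕0⊕0⊕1⊕1 = 0
Syndrome s16…s1 = 00010 → error at position 2.
Flip position 2: 0001100100100010110110111100011 → 0101100100100010110110111100011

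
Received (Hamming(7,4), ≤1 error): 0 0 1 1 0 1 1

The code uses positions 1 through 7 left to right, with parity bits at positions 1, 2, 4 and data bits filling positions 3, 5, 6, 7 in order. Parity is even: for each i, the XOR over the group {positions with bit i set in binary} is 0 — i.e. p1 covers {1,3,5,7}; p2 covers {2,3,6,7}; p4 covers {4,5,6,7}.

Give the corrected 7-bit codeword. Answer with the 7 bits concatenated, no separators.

s1 (pos 1,3,5,7): 0⊕1⊕0⊕1 = 0
s2 (pos 2,3,6,7): 0⊕1⊕1⊕1 = 1
s4 (pos 4,5,6,7): 1⊕0⊕1⊕1 = 1
Syndrome s4…s1 = 110 → error at position 6.
Flip position 6: 0011011 → 0011001

0011001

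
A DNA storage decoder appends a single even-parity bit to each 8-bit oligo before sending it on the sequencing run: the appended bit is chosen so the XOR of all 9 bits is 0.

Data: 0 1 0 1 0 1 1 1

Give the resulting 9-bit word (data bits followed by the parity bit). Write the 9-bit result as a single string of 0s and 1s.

010101111

XOR of the 8 data bits: 0⊕1⊕0⊕1⊕0⊕1⊕1⊕1 = 1
Parity bit = 1 (so all 9 bits XOR to 0).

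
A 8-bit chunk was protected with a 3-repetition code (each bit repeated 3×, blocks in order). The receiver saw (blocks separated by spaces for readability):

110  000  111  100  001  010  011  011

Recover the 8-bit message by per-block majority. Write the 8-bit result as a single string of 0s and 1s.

10100011

Block 1 (110): 2 ones → 1
Block 2 (000): 0 ones → 0
Block 3 (111): 3 ones → 1
Block 4 (100): 1 one → 0
Block 5 (001): 1 one → 0
Block 6 (010): 1 one → 0
Block 7 (011): 2 ones → 1
Block 8 (011): 2 ones → 1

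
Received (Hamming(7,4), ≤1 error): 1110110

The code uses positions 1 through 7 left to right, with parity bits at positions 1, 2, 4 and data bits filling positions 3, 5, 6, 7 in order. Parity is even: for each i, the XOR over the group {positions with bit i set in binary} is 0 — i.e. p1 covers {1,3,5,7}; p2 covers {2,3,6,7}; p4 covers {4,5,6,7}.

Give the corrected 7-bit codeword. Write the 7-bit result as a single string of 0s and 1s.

1100110

s1 (pos 1,3,5,7): 1⊕1⊕1⊕0 = 1
s2 (pos 2,3,6,7): 1⊕1⊕1⊕0 = 1
s4 (pos 4,5,6,7): 0⊕1⊕1⊕0 = 0
Syndrome s4…s1 = 011 → error at position 3.
Flip position 3: 1110110 → 1100110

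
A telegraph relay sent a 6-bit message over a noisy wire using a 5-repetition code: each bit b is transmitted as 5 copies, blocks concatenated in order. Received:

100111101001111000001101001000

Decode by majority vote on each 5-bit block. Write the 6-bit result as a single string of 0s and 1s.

111010

Block 1 (10011): 3 ones → 1
Block 2 (11010): 3 ones → 1
Block 3 (01111): 4 ones → 1
Block 4 (00000): 0 ones → 0
Block 5 (11010): 3 ones → 1
Block 6 (01000): 1 one → 0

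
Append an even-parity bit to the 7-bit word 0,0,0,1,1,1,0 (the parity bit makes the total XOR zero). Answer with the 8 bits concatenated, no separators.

XOR of the 7 data bits: 0⊕0⊕0⊕1⊕1⊕1⊕0 = 1
Parity bit = 1 (so all 8 bits XOR to 0).

00011101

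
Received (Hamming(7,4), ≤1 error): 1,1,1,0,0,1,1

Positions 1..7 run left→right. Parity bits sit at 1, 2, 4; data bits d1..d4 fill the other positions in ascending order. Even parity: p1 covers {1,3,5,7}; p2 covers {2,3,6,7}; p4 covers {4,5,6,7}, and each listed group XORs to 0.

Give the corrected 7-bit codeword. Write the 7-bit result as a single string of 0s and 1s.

s1 (pos 1,3,5,7): 1⊕1⊕0⊕1 = 1
s2 (pos 2,3,6,7): 1⊕1⊕1⊕1 = 0
s4 (pos 4,5,6,7): 0⊕0⊕1⊕1 = 0
Syndrome s4…s1 = 001 → error at position 1.
Flip position 1: 1110011 → 0110011

0110011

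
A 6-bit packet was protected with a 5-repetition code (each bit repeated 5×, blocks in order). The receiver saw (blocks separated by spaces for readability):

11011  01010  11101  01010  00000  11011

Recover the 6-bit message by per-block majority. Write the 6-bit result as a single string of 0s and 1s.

101001

Block 1 (11011): 4 ones → 1
Block 2 (01010): 2 ones → 0
Block 3 (11101): 4 ones → 1
Block 4 (01010): 2 ones → 0
Block 5 (00000): 0 ones → 0
Block 6 (11011): 4 ones → 1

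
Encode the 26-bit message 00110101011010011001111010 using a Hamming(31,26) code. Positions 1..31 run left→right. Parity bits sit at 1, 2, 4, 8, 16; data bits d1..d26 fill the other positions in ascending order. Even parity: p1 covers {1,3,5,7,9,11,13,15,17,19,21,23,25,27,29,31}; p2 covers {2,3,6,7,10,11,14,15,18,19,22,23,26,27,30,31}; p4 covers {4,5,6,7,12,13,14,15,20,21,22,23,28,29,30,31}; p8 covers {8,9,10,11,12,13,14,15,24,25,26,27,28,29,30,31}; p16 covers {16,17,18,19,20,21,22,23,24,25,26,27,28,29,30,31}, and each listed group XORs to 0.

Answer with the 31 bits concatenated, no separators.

Place data at non-parity positions: p1 p2 0 p4 0 1 1 p8 0 1 0 1 0 1 1 p16 0 1 0 0 1 1 0 0 1 1 1 1 0 1 0
p1 (pos 1,3,5,7,9,11,13,15,17,19,21,23,25,27,29,31): XOR of data positions = 0⊕0⊕1⊕0⊕0⊕0⊕1⊕0⊕0⊕1⊕0⊕1⊕1⊕0⊕0 = 1
p2 (pos 2,3,6,7,10,11,14,15,18,19,22,23,26,27,30,31): XOR of data positions = 0⊕1⊕1⊕1⊕0⊕1⊕1⊕1⊕0⊕1⊕0⊕1⊕1⊕1⊕0 = 0
p4 (pos 4,5,6,7,12,13,14,15,20,21,22,23,28,29,30,31): XOR of data positions = 0⊕1⊕1⊕1⊕0⊕1⊕1⊕0⊕1⊕1⊕0⊕1⊕0⊕1⊕0 = 1
p8 (pos 8,9,10,11,12,13,14,15,24,25,26,27,28,29,30,31): XOR of data positions = 0⊕1⊕0⊕1⊕0⊕1⊕1⊕0⊕1⊕1⊕1⊕1⊕0⊕1⊕0 = 1
p16 (pos 16,17,18,19,20,21,22,23,24,25,26,27,28,29,30,31): XOR of data positions = 0⊕1⊕0⊕0⊕1⊕1⊕0⊕0⊕1⊕1⊕1⊕1⊕0⊕1⊕0 = 0
Codeword: 1001011101010110010011001111010

1001011101010110010011001111010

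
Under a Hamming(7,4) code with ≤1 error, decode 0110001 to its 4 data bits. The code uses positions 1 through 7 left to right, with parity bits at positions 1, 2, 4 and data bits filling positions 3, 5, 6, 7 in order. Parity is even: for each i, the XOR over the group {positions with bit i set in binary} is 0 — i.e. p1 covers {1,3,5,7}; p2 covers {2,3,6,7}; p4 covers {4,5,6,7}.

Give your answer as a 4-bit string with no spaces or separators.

s1 (pos 1,3,5,7): 0⊕1⊕0⊕1 = 0
s2 (pos 2,3,6,7): 1⊕1⊕0⊕1 = 1
s4 (pos 4,5,6,7): 0⊕0⊕0⊕1 = 1
Syndrome s4…s1 = 110 → error at position 6.
Flip position 6: 0110001 → 0110011
Read data bits from positions 3,5,6,7: 1011

1011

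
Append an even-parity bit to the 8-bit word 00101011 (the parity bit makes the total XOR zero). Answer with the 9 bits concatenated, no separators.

001010110

XOR of the 8 data bits: 0⊕0⊕1⊕0⊕1⊕0⊕1⊕1 = 0
Parity bit = 0 (so all 9 bits XOR to 0).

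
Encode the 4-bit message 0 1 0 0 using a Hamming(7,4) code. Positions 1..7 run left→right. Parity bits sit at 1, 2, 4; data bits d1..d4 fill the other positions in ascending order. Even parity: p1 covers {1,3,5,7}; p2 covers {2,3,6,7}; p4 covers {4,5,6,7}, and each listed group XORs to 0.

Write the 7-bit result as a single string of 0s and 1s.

1001100

Place data at non-parity positions: p1 p2 0 p4 1 0 0
p1 (pos 1,3,5,7): XOR of data positions = 0⊕1⊕0 = 1
p2 (pos 2,3,6,7): XOR of data positions = 0⊕0⊕0 = 0
p4 (pos 4,5,6,7): XOR of data positions = 1⊕0⊕0 = 1
Codeword: 1001100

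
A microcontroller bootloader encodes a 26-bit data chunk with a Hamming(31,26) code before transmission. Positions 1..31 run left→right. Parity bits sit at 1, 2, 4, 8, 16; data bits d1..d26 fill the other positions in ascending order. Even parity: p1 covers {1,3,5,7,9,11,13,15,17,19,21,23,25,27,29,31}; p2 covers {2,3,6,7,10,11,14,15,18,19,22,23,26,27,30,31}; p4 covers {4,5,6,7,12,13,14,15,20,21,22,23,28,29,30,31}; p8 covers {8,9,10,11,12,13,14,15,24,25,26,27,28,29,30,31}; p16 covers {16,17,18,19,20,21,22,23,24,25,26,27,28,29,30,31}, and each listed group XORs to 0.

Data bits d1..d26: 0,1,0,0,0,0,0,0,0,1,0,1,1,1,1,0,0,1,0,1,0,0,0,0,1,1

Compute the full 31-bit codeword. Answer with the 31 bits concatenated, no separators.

0000100000000100111100101000011

Place data at non-parity positions: p1 p2 0 p4 1 0 0 p8 0 0 0 0 0 1 0 p16 1 1 1 1 0 0 1 0 1 0 0 0 0 1 1
p1 (pos 1,3,5,7,9,11,13,15,17,19,21,23,25,27,29,31): XOR of data positions = 0⊕1⊕0⊕0⊕0⊕0⊕0⊕1⊕1⊕0⊕1⊕1⊕0⊕0⊕1 = 0
p2 (pos 2,3,6,7,10,11,14,15,18,19,22,23,26,27,30,31): XOR of data positions = 0⊕0⊕0⊕0⊕0⊕1⊕0⊕1⊕1⊕0⊕1⊕0⊕0⊕1⊕1 = 0
p4 (pos 4,5,6,7,12,13,14,15,20,21,22,23,28,29,30,31): XOR of data positions = 1⊕0⊕0⊕0⊕0⊕1⊕0⊕1⊕0⊕0⊕1⊕0⊕0⊕1⊕1 = 0
p8 (pos 8,9,10,11,12,13,14,15,24,25,26,27,28,29,30,31): XOR of data positions = 0⊕0⊕0⊕0⊕0⊕1⊕0⊕0⊕1⊕0⊕0⊕0⊕0⊕1⊕1 = 0
p16 (pos 16,17,18,19,20,21,22,23,24,25,26,27,28,29,30,31): XOR of data positions = 1⊕1⊕1⊕1⊕0⊕0⊕1⊕0⊕1⊕0⊕0⊕0⊕0⊕1⊕1 = 0
Codeword: 0000100000000100111100101000011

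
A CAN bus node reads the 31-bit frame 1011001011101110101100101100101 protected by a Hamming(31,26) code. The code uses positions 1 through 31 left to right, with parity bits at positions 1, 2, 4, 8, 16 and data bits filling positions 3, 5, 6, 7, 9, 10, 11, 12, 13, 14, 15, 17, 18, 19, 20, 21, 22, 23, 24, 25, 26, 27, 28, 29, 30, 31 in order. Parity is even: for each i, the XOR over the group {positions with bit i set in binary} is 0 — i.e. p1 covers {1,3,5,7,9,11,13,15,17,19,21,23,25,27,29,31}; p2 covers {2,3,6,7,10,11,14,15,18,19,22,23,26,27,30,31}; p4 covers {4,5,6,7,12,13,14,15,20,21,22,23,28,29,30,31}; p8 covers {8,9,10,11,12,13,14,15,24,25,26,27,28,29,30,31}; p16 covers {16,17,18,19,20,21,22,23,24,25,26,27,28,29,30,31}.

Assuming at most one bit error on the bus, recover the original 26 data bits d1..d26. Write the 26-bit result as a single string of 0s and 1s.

11011110111101100101100101

s1 (pos 1,3,5,7,9,11,13,15,17,19,21,23,25,27,29,31): 1⊕1⊕0⊕1⊕1⊕1⊕1⊕1⊕1⊕1⊕0⊕1⊕1⊕0⊕1⊕1 = 1
s2 (pos 2,3,6,7,10,11,14,15,18,19,22,23,26,27,30,31): 0⊕1⊕0⊕1⊕1⊕1⊕1⊕1⊕0⊕1⊕0⊕1⊕1⊕0⊕0⊕1 = 0
s4 (pos 4,5,6,7,12,13,14,15,20,21,22,23,28,29,30,31): 1⊕0⊕0⊕1⊕0⊕1⊕1⊕1⊕1⊕0⊕0⊕1⊕0⊕1⊕0⊕1 = 1
s8 (pos 8,9,10,11,12,13,14,15,24,25,26,27,28,29,30,31): 0⊕1⊕1⊕1⊕0⊕1⊕1⊕1⊕0⊕1⊕1⊕0⊕0⊕1⊕0⊕1 = 0
s16 (pos 16,17,18,19,20,21,22,23,24,25,26,27,28,29,30,31): 0⊕1⊕0⊕1⊕1⊕0⊕0⊕1⊕0⊕1⊕1⊕0⊕0⊕1⊕0⊕1 = 0
Syndrome s16…s1 = 00101 → error at position 5.
Flip position 5: 1011001011101110101100101100101 → 1011101011101110101100101100101
Read data bits from positions 3,5,6,7,9,10,11,12,13,14,15,17,18,19,20,21,22,23,24,25,26,27,28,29,30,31: 11011110111101100101100101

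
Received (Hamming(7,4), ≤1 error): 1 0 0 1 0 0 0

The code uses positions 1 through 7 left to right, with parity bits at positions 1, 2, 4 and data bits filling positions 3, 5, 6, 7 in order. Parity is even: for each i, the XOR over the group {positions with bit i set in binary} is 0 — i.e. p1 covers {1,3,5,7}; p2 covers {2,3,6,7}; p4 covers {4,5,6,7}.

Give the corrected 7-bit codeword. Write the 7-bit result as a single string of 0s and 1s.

1001100

s1 (pos 1,3,5,7): 1⊕0⊕0⊕0 = 1
s2 (pos 2,3,6,7): 0⊕0⊕0⊕0 = 0
s4 (pos 4,5,6,7): 1⊕0⊕0⊕0 = 1
Syndrome s4…s1 = 101 → error at position 5.
Flip position 5: 1001000 → 1001100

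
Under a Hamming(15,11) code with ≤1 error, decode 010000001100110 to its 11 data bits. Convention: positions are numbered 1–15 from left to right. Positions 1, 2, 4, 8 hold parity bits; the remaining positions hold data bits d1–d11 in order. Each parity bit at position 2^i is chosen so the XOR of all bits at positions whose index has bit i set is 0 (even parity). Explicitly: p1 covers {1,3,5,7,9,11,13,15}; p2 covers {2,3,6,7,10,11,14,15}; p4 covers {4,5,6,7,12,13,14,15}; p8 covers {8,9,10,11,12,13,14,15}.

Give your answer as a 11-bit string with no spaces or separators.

s1 (pos 1,3,5,7,9,11,13,15): 0⊕0⊕0⊕0⊕1⊕0⊕1⊕0 = 0
s2 (pos 2,3,6,7,10,11,14,15): 1⊕0⊕0⊕0⊕1⊕0⊕1⊕0 = 1
s4 (pos 4,5,6,7,12,13,14,15): 0⊕0⊕0⊕0⊕0⊕1⊕1⊕0 = 0
s8 (pos 8,9,10,11,12,13,14,15): 0⊕1⊕1⊕0⊕0⊕1⊕1⊕0 = 0
Syndrome s8…s1 = 0010 → error at position 2.
Flip position 2: 010000001100110 → 000000001100110
Read data bits from positions 3,5,6,7,9,10,11,12,13,14,15: 00001100110

00001100110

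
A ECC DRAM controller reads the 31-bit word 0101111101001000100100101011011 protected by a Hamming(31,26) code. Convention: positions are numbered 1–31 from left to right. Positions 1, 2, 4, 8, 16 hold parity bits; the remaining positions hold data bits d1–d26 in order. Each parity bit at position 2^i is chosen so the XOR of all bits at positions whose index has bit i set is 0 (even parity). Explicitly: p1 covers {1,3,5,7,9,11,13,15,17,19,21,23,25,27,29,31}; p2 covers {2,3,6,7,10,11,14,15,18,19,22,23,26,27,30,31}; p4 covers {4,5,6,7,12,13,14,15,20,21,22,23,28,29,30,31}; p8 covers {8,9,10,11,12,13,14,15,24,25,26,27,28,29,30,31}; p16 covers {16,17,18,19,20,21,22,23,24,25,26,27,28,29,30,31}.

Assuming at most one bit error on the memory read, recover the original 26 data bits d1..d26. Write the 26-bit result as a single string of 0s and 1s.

01110100100100100101011011

s1 (pos 1,3,5,7,9,11,13,15,17,19,21,23,25,27,29,31): 0⊕0⊕1⊕1⊕0⊕0⊕1⊕0⊕1⊕0⊕0⊕1⊕1⊕1⊕0⊕1 = 0
s2 (pos 2,3,6,7,10,11,14,15,18,19,22,23,26,27,30,31): 1⊕0⊕1⊕1⊕1⊕0⊕0⊕0⊕0⊕0⊕0⊕1⊕0⊕1⊕1⊕1 = 0
s4 (pos 4,5,6,7,12,13,14,15,20,21,22,23,28,29,30,31): 1⊕1⊕1⊕1⊕0⊕1⊕0⊕0⊕1⊕0⊕0⊕1⊕1⊕0⊕1⊕1 = 0
s8 (pos 8,9,10,11,12,13,14,15,24,25,26,27,28,29,30,31): 1⊕0⊕1⊕0⊕0⊕1⊕0⊕0⊕0⊕1⊕0⊕1⊕1⊕0⊕1⊕1 = 0
s16 (pos 16,17,18,19,20,21,22,23,24,25,26,27,28,29,30,31): 0⊕1⊕0⊕0⊕1⊕0⊕0⊕1⊕0⊕1⊕0⊕1⊕1⊕0⊕1⊕1 = 0
Syndrome s16…s1 = 00000 → no error.
Read data bits from positions 3,5,6,7,9,10,11,12,13,14,15,17,18,19,20,21,22,23,24,25,26,27,28,29,30,31: 01110100100100100101011011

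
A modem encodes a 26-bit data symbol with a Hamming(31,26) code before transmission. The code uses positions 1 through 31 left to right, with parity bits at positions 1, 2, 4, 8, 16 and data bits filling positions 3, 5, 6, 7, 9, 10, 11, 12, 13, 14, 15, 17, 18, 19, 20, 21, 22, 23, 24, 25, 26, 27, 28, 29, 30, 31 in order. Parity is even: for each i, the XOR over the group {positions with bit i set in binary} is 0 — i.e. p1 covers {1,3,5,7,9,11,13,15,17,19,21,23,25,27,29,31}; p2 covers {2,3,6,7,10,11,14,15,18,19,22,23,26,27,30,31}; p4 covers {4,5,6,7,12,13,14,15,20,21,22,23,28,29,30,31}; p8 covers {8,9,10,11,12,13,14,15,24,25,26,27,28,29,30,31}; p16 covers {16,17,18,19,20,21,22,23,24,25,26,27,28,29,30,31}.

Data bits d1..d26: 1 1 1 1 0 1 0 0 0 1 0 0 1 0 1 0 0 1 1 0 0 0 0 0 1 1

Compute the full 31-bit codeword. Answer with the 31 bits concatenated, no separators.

1110111101000100010100110000011

Place data at non-parity positions: p1 p2 1 p4 1 1 1 p8 0 1 0 0 0 1 0 p16 0 1 0 1 0 0 1 1 0 0 0 0 0 1 1
p1 (pos 1,3,5,7,9,11,13,15,17,19,21,23,25,27,29,31): XOR of data positions = 1⊕1⊕1⊕0⊕0⊕0⊕0⊕0⊕0⊕0⊕1⊕0⊕0⊕0⊕1 = 1
p2 (pos 2,3,6,7,10,11,14,15,18,19,22,23,26,27,30,31): XOR of data positions = 1⊕1⊕1⊕1⊕0⊕1⊕0⊕1⊕0⊕0⊕1⊕0⊕0⊕1⊕1 = 1
p4 (pos 4,5,6,7,12,13,14,15,20,21,22,23,28,29,30,31): XOR of data positions = 1⊕1⊕1⊕0⊕0⊕1⊕0⊕1⊕0⊕0⊕1⊕0⊕0⊕1⊕1 = 0
p8 (pos 8,9,10,11,12,13,14,15,24,25,26,27,28,29,30,31): XOR of data positions = 0⊕1⊕0⊕0⊕0⊕1⊕0⊕1⊕0⊕0⊕0⊕0⊕0⊕1⊕1 = 1
p16 (pos 16,17,18,19,20,21,22,23,24,25,26,27,28,29,30,31): XOR of data positions = 0⊕1⊕0⊕1⊕0⊕0⊕1⊕1⊕0⊕0⊕0⊕0⊕0⊕1⊕1 = 0
Codeword: 1110111101000100010100110000011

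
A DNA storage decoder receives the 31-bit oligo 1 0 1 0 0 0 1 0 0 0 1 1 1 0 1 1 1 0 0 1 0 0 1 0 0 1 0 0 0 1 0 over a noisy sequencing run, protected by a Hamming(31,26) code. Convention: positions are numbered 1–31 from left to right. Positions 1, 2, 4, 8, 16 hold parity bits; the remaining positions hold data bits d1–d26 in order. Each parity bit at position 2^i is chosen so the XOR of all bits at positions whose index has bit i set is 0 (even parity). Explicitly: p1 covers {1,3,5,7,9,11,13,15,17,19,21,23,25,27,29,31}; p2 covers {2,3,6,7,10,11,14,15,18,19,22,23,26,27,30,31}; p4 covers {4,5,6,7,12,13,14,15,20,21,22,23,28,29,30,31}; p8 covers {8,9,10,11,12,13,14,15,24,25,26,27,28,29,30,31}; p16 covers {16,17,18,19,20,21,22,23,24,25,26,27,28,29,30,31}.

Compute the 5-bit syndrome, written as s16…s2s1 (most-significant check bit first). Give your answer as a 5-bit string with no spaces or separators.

s1 (pos 1,3,5,7,9,11,13,15,17,19,21,23,25,27,29,31): 1⊕1⊕0⊕1⊕0⊕1⊕1⊕1⊕1⊕0⊕0⊕1⊕0⊕0⊕0⊕0 = 0
s2 (pos 2,3,6,7,10,11,14,15,18,19,22,23,26,27,30,31): 0⊕1⊕0⊕1⊕0⊕1⊕0⊕1⊕0⊕0⊕0⊕1⊕1⊕0⊕1⊕0 = 1
s4 (pos 4,5,6,7,12,13,14,15,20,21,22,23,28,29,30,31): 0⊕0⊕0⊕1⊕1⊕1⊕0⊕1⊕1⊕0⊕0⊕1⊕0⊕0⊕1⊕0 = 1
s8 (pos 8,9,10,11,12,13,14,15,24,25,26,27,28,29,30,31): 0⊕0⊕0⊕1⊕1⊕1⊕0⊕1⊕0⊕0⊕1⊕0⊕0⊕0⊕1⊕0 = 0
s16 (pos 16,17,18,19,20,21,22,23,24,25,26,27,28,29,30,31): 1⊕1⊕0⊕0⊕1⊕0⊕0⊕1⊕0⊕0⊕1⊕0⊕0⊕0⊕1⊕0 = 0
Syndrome s16…s1 = 00110 → error at position 6.

00110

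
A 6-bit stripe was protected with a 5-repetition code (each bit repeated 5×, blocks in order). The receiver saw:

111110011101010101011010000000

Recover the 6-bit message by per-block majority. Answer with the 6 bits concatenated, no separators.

Block 1 (11111): 5 ones → 1
Block 2 (00111): 3 ones → 1
Block 3 (01010): 2 ones → 0
Block 4 (10101): 3 ones → 1
Block 5 (10100): 2 ones → 0
Block 6 (00000): 0 ones → 0

110100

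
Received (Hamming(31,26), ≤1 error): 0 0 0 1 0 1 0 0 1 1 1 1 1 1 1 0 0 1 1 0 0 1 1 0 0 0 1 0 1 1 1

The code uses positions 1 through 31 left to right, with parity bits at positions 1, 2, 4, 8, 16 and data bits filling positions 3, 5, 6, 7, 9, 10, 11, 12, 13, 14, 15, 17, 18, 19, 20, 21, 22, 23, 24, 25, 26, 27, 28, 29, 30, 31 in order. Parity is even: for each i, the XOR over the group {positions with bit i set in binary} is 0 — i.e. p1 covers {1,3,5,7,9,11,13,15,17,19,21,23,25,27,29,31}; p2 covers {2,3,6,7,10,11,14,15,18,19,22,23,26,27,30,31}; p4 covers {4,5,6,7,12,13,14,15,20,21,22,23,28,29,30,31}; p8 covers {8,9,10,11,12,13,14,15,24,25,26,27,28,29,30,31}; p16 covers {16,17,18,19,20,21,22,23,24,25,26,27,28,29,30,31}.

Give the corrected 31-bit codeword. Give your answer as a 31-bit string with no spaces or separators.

0001010011110110011001100010111

s1 (pos 1,3,5,7,9,11,13,15,17,19,21,23,25,27,29,31): 0⊕0⊕0⊕0⊕1⊕1⊕1⊕1⊕0⊕1⊕0⊕1⊕0⊕1⊕1⊕1 = 1
s2 (pos 2,3,6,7,10,11,14,15,18,19,22,23,26,27,30,31): 0⊕0⊕1⊕0⊕1⊕1⊕1⊕1⊕1⊕1⊕1⊕1⊕0⊕1⊕1⊕1 = 0
s4 (pos 4,5,6,7,12,13,14,15,20,21,22,23,28,29,30,31): 1⊕0⊕1⊕0⊕1⊕1⊕1⊕1⊕0⊕0⊕1⊕1⊕0⊕1⊕1⊕1 = 1
s8 (pos 8,9,10,11,12,13,14,15,24,25,26,27,28,29,30,31): 0⊕1⊕1⊕1⊕1⊕1⊕1⊕1⊕0⊕0⊕0⊕1⊕0⊕1⊕1⊕1 = 1
s16 (pos 16,17,18,19,20,21,22,23,24,25,26,27,28,29,30,31): 0⊕0⊕1⊕1⊕0⊕0⊕1⊕1⊕0⊕0⊕0⊕1⊕0⊕1⊕1⊕1 = 0
Syndrome s16…s1 = 01101 → error at position 13.
Flip position 13: 0001010011111110011001100010111 → 0001010011110110011001100010111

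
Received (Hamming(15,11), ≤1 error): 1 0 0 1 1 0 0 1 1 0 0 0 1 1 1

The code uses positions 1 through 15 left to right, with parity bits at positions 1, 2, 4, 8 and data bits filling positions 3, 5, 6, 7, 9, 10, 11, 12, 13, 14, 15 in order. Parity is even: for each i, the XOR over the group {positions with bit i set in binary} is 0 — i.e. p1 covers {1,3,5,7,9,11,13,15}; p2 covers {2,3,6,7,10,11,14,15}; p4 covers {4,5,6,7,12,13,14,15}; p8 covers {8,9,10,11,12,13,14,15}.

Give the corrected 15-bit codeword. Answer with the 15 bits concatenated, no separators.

s1 (pos 1,3,5,7,9,11,13,15): 1⊕0⊕1⊕0⊕1⊕0⊕1⊕1 = 1
s2 (pos 2,3,6,7,10,11,14,15): 0⊕0⊕0⊕0⊕0⊕0⊕1⊕1 = 0
s4 (pos 4,5,6,7,12,13,14,15): 1⊕1⊕0⊕0⊕0⊕1⊕1⊕1 = 1
s8 (pos 8,9,10,11,12,13,14,15): 1⊕1⊕0⊕0⊕0⊕1⊕1⊕1 = 1
Syndrome s8…s1 = 1101 → error at position 13.
Flip position 13: 100110011000111 → 100110011000011

100110011000011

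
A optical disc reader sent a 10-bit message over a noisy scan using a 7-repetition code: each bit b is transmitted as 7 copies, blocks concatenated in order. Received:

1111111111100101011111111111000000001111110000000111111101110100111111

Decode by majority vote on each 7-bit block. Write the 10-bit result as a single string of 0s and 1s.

1111010111

Block 1 (1111111): 7 ones → 1
Block 2 (1111001): 5 ones → 1
Block 3 (0101111): 5 ones → 1
Block 4 (1111111): 7 ones → 1
Block 5 (0000000): 0 ones → 0
Block 6 (0111111): 6 ones → 1
Block 7 (0000000): 0 ones → 0
Block 8 (1111111): 7 ones → 1
Block 9 (0111010): 4 ones → 1
Block 10 (0111111): 6 ones → 1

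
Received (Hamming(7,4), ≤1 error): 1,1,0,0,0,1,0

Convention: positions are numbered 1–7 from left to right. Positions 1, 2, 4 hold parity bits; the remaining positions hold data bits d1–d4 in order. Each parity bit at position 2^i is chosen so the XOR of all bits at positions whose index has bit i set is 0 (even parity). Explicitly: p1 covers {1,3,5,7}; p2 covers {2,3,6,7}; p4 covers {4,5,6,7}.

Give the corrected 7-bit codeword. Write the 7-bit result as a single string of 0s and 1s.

s1 (pos 1,3,5,7): 1⊕0⊕0⊕0 = 1
s2 (pos 2,3,6,7): 1⊕0⊕1⊕0 = 0
s4 (pos 4,5,6,7): 0⊕0⊕1⊕0 = 1
Syndrome s4…s1 = 101 → error at position 5.
Flip position 5: 1100010 → 1100110

1100110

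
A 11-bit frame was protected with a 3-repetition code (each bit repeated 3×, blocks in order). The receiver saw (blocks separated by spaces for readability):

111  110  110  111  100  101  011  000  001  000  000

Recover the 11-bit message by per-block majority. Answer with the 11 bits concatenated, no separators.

Block 1 (111): 3 ones → 1
Block 2 (110): 2 ones → 1
Block 3 (110): 2 ones → 1
Block 4 (111): 3 ones → 1
Block 5 (100): 1 one → 0
Block 6 (101): 2 ones → 1
Block 7 (011): 2 ones → 1
Block 8 (000): 0 ones → 0
Block 9 (001): 1 one → 0
Block 10 (000): 0 ones → 0
Block 11 (000): 0 ones → 0

11110110000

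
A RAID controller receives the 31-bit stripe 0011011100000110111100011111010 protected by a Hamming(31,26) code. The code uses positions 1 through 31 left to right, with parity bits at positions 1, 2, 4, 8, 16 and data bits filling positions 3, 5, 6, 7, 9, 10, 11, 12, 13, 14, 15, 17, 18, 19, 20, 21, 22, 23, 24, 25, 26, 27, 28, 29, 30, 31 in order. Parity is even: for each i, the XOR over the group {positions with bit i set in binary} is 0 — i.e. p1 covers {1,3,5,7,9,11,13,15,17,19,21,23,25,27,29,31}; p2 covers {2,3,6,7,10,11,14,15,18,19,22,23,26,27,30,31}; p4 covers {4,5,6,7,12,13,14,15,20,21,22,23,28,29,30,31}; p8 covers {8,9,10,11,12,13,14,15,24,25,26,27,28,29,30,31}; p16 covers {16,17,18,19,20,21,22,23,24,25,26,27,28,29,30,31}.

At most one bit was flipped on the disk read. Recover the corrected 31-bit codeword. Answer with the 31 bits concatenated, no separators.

0011011110000110111100011111010

s1 (pos 1,3,5,7,9,11,13,15,17,19,21,23,25,27,29,31): 0⊕1⊕0⊕1⊕0⊕0⊕0⊕1⊕1⊕1⊕0⊕0⊕1⊕1⊕0⊕0 = 1
s2 (pos 2,3,6,7,10,11,14,15,18,19,22,23,26,27,30,31): 0⊕1⊕1⊕1⊕0⊕0⊕1⊕1⊕1⊕1⊕0⊕0⊕1⊕1⊕1⊕0 = 0
s4 (pos 4,5,6,7,12,13,14,15,20,21,22,23,28,29,30,31): 1⊕0⊕1⊕1⊕0⊕0⊕1⊕1⊕1⊕0⊕0⊕0⊕1⊕0⊕1⊕0 = 0
s8 (pos 8,9,10,11,12,13,14,15,24,25,26,27,28,29,30,31): 1⊕0⊕0⊕0⊕0⊕0⊕1⊕1⊕1⊕1⊕1⊕1⊕1⊕0⊕1⊕0 = 1
s16 (pos 16,17,18,19,20,21,22,23,24,25,26,27,28,29,30,31): 0⊕1⊕1⊕1⊕1⊕0⊕0⊕0⊕1⊕1⊕1⊕1⊕1⊕0⊕1⊕0 = 0
Syndrome s16…s1 = 01001 → error at position 9.
Flip position 9: 0011011100000110111100011111010 → 0011011110000110111100011111010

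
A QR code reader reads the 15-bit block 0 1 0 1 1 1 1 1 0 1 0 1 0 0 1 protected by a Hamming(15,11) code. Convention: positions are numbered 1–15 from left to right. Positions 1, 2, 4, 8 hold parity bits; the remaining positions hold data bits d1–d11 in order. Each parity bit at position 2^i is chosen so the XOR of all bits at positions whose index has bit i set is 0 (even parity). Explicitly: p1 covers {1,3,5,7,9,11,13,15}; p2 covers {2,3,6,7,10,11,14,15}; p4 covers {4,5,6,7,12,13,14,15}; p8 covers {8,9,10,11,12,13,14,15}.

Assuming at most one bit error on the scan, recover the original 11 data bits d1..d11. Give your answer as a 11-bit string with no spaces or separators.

s1 (pos 1,3,5,7,9,11,13,15): 0⊕0⊕1⊕1⊕0⊕0⊕0⊕1 = 1
s2 (pos 2,3,6,7,10,11,14,15): 1⊕0⊕1⊕1⊕1⊕0⊕0⊕1 = 1
s4 (pos 4,5,6,7,12,13,14,15): 1⊕1⊕1⊕1⊕1⊕0⊕0⊕1 = 0
s8 (pos 8,9,10,11,12,13,14,15): 1⊕0⊕1⊕0⊕1⊕0⊕0⊕1 = 0
Syndrome s8…s1 = 0011 → error at position 3.
Flip position 3: 010111110101001 → 011111110101001
Read data bits from positions 3,5,6,7,9,10,11,12,13,14,15: 11110101001

11110101001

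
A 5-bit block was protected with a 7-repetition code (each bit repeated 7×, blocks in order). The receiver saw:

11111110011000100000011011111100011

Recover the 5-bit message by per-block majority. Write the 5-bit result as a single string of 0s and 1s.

10011

Block 1 (1111111): 7 ones → 1
Block 2 (0011000): 2 ones → 0
Block 3 (1000000): 1 one → 0
Block 4 (1101111): 6 ones → 1
Block 5 (1100011): 4 ones → 1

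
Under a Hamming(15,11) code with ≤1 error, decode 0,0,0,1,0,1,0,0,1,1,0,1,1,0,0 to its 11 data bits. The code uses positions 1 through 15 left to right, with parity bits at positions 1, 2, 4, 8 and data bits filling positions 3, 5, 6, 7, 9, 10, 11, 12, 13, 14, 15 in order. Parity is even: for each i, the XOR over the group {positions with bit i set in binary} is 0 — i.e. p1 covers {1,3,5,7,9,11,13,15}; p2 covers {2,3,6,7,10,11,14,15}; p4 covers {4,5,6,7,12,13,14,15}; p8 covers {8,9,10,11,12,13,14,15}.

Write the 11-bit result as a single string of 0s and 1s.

00101101100

s1 (pos 1,3,5,7,9,11,13,15): 0⊕0⊕0⊕0⊕1⊕0⊕1⊕0 = 0
s2 (pos 2,3,6,7,10,11,14,15): 0⊕0⊕1⊕0⊕1⊕0⊕0⊕0 = 0
s4 (pos 4,5,6,7,12,13,14,15): 1⊕0⊕1⊕0⊕1⊕1⊕0⊕0 = 0
s8 (pos 8,9,10,11,12,13,14,15): 0⊕1⊕1⊕0⊕1⊕1⊕0⊕0 = 0
Syndrome s8…s1 = 0000 → no error.
Read data bits from positions 3,5,6,7,9,10,11,12,13,14,15: 00101101100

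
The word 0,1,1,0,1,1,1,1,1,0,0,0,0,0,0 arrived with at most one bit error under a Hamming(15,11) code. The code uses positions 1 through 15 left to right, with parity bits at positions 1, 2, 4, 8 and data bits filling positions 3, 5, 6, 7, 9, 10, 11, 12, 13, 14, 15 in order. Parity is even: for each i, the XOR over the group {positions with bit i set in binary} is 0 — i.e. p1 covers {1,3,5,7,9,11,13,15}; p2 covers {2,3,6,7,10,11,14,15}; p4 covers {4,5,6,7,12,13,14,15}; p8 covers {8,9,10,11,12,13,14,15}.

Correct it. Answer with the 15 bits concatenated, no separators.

011111111000000

s1 (pos 1,3,5,7,9,11,13,15): 0⊕1⊕1⊕1⊕1⊕0⊕0⊕0 = 0
s2 (pos 2,3,6,7,10,11,14,15): 1⊕1⊕1⊕1⊕0⊕0⊕0⊕0 = 0
s4 (pos 4,5,6,7,12,13,14,15): 0⊕1⊕1⊕1⊕0⊕0⊕0⊕0 = 1
s8 (pos 8,9,10,11,12,13,14,15): 1⊕1⊕0⊕0⊕0⊕0⊕0⊕0 = 0
Syndrome s8…s1 = 0100 → error at position 4.
Flip position 4: 011011111000000 → 011111111000000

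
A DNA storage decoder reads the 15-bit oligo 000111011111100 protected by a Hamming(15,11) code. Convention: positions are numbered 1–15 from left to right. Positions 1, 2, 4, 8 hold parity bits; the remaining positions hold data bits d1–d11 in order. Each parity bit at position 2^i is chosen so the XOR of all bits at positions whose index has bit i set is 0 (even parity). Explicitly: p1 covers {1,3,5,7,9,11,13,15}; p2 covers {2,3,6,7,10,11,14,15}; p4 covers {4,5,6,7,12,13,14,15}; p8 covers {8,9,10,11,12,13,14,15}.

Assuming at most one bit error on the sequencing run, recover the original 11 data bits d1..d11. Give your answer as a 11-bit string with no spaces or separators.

01001111100

s1 (pos 1,3,5,7,9,11,13,15): 0⊕0⊕1⊕0⊕1⊕1⊕1⊕0 = 0
s2 (pos 2,3,6,7,10,11,14,15): 0⊕0⊕1⊕0⊕1⊕1⊕0⊕0 = 1
s4 (pos 4,5,6,7,12,13,14,15): 1⊕1⊕1⊕0⊕1⊕1⊕0⊕0 = 1
s8 (pos 8,9,10,11,12,13,14,15): 1⊕1⊕1⊕1⊕1⊕1⊕0⊕0 = 0
Syndrome s8…s1 = 0110 → error at position 6.
Flip position 6: 000111011111100 → 000110011111100
Read data bits from positions 3,5,6,7,9,10,11,12,13,14,15: 01001111100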